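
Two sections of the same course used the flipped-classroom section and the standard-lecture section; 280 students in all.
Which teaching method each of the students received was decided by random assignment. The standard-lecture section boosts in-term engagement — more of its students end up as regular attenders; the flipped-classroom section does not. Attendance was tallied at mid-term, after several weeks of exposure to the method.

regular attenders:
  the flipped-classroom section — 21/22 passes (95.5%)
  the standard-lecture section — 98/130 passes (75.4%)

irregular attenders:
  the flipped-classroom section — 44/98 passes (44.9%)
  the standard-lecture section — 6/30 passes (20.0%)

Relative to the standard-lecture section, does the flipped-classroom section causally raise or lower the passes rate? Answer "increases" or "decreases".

Within every mid-term attendance level the flipped-classroom section has the higher rate, yet pooled the standard-lecture section does — Simpson's reversal.
Mid-term attendance here is a post-treatment variable shaped by the teaching method; conditioning on it would introduce bias rather than remove it. The overall comparison is the causal one.
Pooled: the flipped-classroom section 54.2% vs the standard-lecture section 65.0%; the standard-lecture section is higher overall.

decreases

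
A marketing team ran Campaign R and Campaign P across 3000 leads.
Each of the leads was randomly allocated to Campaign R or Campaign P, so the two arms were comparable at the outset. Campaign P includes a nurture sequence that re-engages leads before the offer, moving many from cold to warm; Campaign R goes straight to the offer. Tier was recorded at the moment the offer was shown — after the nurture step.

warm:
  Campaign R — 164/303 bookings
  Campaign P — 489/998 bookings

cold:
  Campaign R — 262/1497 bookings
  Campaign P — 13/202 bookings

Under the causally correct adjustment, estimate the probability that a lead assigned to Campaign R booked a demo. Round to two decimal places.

0.24

Campaign R is higher inside every engagement tier stratum but Campaign P is higher in aggregate. Whether to stratify depends on how engagement tier relates to the campaign.
Engagement tier is downstream of the campaign. One should not condition on a consequence of treatment, so the overall rates are the right comparison.
So P(outcome | do(Campaign R)) is just the pooled rate for Campaign R: 426/1800 = 0.237.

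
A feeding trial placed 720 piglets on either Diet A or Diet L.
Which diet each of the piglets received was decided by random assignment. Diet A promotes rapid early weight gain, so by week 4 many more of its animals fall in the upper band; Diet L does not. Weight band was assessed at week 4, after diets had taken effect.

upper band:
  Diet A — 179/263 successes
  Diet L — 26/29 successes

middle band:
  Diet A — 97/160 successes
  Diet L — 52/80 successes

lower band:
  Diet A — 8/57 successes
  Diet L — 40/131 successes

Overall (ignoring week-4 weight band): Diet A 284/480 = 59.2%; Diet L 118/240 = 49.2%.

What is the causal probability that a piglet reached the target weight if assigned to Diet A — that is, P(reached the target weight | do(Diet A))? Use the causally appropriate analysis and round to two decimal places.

0.59

Week-4 weight band is downstream of the diet. One should not condition on a consequence of treatment, so the overall rates are the right comparison.
So P(outcome | do(Diet A)) is just the pooled rate for Diet A: 284/480 = 0.592.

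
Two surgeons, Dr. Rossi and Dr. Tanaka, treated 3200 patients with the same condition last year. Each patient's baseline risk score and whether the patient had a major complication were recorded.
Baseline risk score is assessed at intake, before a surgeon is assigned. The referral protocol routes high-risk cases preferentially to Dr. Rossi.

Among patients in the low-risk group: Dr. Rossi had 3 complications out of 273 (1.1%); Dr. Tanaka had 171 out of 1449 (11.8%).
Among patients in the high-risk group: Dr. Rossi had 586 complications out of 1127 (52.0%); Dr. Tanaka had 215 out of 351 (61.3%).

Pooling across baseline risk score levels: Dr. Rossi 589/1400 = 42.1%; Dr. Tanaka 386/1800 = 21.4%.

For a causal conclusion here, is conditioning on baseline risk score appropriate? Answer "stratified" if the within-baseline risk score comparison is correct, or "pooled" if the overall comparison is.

stratified

Within every baseline risk score level Dr. Rossi has the lower rate, yet pooled Dr. Tanaka does — Simpson's reversal.
Here baseline risk score is a common cause — it drives both which surgeon a case falls under and the outcome. The crude comparison mixes populations; the stratum-specific rates are the causally relevant ones.
Within each level — low-risk: 1.1% vs 11.8%; high-risk: 52.0% vs 61.3% — Dr. Rossi is lower every time.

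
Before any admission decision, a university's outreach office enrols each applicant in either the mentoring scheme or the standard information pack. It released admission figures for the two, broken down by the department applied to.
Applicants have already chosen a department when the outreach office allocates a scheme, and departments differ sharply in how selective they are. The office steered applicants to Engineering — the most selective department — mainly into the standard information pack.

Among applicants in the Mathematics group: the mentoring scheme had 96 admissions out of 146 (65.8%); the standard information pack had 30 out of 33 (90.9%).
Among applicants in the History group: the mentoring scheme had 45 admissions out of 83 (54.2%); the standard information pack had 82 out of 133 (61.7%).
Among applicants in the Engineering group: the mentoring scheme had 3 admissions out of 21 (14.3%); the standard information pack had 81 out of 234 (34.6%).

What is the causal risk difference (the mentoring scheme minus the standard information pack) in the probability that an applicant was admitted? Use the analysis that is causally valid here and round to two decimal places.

Since department is a pre-existing factor (not a product of the outreach scheme) and it affects the outcome on its own, it is a confounder. The stratified rates, not the pooled rate, identify the causal effect.
Adjusting over the population distribution of department: 0.275·(0.658−0.909) + 0.332·(0.542−0.617) + 0.392·(0.143−0.346) = -0.174.

-0.17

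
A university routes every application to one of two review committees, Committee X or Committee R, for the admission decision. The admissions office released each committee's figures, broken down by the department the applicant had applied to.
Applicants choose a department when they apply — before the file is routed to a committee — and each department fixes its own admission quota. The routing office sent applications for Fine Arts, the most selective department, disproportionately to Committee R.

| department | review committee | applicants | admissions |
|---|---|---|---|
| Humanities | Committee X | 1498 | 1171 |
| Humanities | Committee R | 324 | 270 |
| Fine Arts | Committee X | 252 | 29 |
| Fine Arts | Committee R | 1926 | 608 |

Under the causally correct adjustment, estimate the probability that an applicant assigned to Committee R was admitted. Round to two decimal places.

Within every department level Committee R has the higher rate, yet pooled Committee X does — Simpson's reversal.
Since department is a pre-existing factor (not a product of the review committee) and it affects the outcome on its own, it is a confounder. The stratified rates, not the pooled rate, identify the causal effect.
Standardising Committee R to the population department mix: 0.456·270/324 + 0.544·608/1926 = 0.551.

0.55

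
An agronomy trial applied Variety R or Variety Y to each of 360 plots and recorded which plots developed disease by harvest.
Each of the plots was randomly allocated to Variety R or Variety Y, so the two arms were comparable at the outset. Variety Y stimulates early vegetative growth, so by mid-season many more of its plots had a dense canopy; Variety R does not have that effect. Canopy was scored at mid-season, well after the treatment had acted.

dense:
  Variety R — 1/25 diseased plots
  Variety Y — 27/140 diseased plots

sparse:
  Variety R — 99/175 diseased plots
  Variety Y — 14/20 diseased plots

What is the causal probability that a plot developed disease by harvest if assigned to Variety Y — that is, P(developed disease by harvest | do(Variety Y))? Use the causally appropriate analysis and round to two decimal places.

0.26

Variety R is lower inside every mid-season canopy stratum but Variety Y is lower in aggregate. Whether to stratify depends on how mid-season canopy relates to the variety.
Mid-season canopy is recorded after the variety and is itself shifted by it — it sits on the causal path from variety to outcome. Conditioning on a mediator would strip out part of the effect we want; the pooled comparison gives the total causal effect.
So P(outcome | do(Variety Y)) is just the pooled rate for Variety Y: 41/160 = 0.256.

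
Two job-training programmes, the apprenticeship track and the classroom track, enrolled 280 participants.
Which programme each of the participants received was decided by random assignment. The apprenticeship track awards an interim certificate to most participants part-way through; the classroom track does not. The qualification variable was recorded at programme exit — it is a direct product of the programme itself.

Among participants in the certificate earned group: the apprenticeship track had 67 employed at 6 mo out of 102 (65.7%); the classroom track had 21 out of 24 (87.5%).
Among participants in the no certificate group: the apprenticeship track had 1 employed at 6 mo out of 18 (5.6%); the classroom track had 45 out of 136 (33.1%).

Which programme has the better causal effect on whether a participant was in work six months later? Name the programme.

the apprenticeship track

Within every qualification attained during the programme level the classroom track has the higher rate, yet pooled the apprenticeship track does — Simpson's reversal.
Qualification attained during the programme is recorded after the programme and is itself shifted by it — it sits on the causal path from programme to outcome. Conditioning on a mediator would strip out part of the effect we want; the pooled comparison gives the total causal effect.
Pooled: the apprenticeship track 56.7% vs the classroom track 41.2%; the apprenticeship track is higher overall.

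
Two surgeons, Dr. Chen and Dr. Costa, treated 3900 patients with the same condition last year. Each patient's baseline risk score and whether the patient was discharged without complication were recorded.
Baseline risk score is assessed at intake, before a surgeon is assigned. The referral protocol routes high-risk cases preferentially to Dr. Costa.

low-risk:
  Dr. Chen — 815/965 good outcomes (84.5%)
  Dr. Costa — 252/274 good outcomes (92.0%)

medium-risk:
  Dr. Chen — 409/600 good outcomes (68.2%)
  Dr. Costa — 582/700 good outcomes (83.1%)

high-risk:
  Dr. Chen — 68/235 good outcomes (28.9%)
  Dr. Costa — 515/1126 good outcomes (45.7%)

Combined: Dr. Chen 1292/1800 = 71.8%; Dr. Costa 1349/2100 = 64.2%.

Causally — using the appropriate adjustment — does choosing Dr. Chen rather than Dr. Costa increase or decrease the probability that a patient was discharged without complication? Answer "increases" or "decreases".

decreases

The imbalance in baseline risk score arose from how patients were allocated, not from anything the surgeon did; and baseline risk score independently affects the outcome. The pooled gap is confounded — condition on baseline risk score.
Within each level — low-risk: 84.5% vs 92.0%; medium-risk: 68.2% vs 83.1%; high-risk: 28.9% vs 45.7% — Dr. Costa is higher every time.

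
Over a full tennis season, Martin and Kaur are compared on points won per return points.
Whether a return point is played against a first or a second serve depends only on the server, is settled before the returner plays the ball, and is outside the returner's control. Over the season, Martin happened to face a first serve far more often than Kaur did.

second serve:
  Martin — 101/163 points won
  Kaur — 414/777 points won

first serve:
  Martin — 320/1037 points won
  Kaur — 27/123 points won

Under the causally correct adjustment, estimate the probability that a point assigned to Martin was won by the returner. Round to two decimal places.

0.45

The stratified and pooled comparisons disagree (Martin wins within each serve type; Kaur wins overall), so the answer turns on the causal role of serve type.
Nothing the player does changes serve type; the imbalance is an allocation artefact. With serve type also predicting the outcome, the pooled figure is confounded, and the within-stratum comparison is the causal one.
Standardising Martin to the population serve type mix: 0.448·101/163 + 0.552·320/1037 = 0.448.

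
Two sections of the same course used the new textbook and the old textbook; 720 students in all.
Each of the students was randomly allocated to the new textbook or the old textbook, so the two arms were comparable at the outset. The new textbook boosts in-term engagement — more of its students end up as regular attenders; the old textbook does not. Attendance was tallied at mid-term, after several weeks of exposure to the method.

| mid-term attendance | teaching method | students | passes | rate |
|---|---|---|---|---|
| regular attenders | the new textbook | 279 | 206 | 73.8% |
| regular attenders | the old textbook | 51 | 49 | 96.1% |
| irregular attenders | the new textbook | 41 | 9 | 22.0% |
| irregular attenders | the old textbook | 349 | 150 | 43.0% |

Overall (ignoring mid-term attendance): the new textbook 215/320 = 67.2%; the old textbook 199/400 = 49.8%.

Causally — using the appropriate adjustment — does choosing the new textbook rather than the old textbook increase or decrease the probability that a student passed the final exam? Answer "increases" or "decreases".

Within every mid-term attendance level the old textbook has the higher rate, yet pooled the new textbook does — Simpson's reversal.
Stratifying would compare teaching methods among students the teaching methods themselves sorted into mid-term attendance groups — a form of selection on an intermediate. The unconditioned pooled rates give the total causal effect.
Pooled: the new textbook 67.2% vs the old textbook 49.8%; the new textbook is higher overall.

increases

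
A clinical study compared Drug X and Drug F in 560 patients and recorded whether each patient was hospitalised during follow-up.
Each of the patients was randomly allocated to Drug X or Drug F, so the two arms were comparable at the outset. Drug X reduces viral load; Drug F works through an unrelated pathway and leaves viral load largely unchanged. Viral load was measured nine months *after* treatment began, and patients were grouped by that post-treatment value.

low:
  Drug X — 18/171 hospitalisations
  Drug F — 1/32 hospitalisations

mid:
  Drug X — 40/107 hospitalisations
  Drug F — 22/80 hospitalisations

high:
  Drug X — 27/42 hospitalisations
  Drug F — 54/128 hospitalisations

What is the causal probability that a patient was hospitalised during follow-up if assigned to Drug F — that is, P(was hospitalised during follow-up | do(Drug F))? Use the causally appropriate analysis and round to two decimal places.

0.32

Stratifying would compare drugs among patients the drugs themselves sorted into viral load groups — a form of selection on an intermediate. The unconditioned pooled rates give the total causal effect.
So P(outcome | do(Drug F)) is just the pooled rate for Drug F: 77/240 = 0.321.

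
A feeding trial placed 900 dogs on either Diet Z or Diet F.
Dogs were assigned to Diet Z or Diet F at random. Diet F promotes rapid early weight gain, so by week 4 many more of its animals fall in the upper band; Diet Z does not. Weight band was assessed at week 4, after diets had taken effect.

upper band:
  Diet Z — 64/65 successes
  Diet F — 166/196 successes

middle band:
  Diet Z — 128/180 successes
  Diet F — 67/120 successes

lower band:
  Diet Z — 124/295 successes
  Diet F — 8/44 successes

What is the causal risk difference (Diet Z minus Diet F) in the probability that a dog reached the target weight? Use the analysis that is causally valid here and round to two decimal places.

The week-4 weight band-specific comparison favours Diet Z throughout, but the pooled figures favour Diet F. The question is whether to condition on week-4 weight band.
The distribution of week-4 weight band is itself part of what the diet does — it is an intermediate outcome. Holding it fixed would remove that part of the effect; the total effect is the pooled difference.
The causal difference is the pooled difference: 0.585 − 0.669 = -0.084.

-0.08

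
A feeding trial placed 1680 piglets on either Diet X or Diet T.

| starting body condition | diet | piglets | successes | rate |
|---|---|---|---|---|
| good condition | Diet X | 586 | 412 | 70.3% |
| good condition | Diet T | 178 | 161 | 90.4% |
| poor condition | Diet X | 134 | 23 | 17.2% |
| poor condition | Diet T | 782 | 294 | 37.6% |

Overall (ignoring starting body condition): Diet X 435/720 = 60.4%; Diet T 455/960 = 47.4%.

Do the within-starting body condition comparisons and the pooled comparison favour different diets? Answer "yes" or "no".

yes

Within each starting body condition level (good condition 70.3% vs 90.4%; poor condition 17.2% vs 37.6%), Diet T has the higher rate every time. Pooled: 60.4% vs 47.4% — Diet X has the higher rate overall. The two comparisons disagree.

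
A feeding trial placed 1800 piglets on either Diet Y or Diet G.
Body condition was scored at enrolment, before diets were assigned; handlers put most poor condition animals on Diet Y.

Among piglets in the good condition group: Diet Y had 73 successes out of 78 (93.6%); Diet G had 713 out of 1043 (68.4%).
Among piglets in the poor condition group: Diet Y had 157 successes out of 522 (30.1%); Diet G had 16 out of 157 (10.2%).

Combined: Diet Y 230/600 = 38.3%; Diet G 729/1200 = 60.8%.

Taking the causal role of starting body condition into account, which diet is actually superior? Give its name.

Diet Y

Starting body condition is set before the diet has any effect — it is not caused by the diet — and it independently drives the outcome. That makes it a confounder, so the causal comparison is within starting body condition levels.
Within each level — good condition: 93.6% vs 68.4%; poor condition: 30.1% vs 10.2% — Diet Y is higher every time.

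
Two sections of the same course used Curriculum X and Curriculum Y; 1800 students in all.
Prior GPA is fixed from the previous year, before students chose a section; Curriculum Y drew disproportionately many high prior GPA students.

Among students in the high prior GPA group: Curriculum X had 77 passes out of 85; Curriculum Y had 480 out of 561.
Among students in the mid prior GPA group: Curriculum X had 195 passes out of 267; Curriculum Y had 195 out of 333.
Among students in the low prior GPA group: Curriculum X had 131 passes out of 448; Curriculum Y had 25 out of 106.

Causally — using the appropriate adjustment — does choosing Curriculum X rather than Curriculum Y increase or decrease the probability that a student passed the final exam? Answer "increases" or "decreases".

increases

Prior GPA band satisfies the back-door criterion: it is not a descendant of the teaching method, and it blocks the spurious path from teaching method to outcome. Adjusting for it (i.e., using the within-prior GPA band rates) gives the causal effect.
Within each level — high prior GPA: 90.6% vs 85.6%; mid prior GPA: 73.0% vs 58.6%; low prior GPA: 29.2% vs 23.6% — Curriculum X is higher every time.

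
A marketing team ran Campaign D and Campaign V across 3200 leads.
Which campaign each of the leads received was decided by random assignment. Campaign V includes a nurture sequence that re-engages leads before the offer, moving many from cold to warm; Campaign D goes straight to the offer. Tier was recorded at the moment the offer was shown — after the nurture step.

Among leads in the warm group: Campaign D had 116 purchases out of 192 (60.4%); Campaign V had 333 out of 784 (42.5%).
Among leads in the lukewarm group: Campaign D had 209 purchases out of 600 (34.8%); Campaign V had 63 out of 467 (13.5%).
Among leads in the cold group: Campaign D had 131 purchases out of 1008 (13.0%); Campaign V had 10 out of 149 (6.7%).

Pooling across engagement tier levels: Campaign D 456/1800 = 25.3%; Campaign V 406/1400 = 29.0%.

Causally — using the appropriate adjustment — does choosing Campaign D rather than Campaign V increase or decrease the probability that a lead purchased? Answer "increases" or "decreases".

The stratified and pooled comparisons disagree (Campaign D wins within each engagement tier; Campaign V wins overall), so the answer turns on the causal role of engagement tier.
Because the campaign influences engagement tier, engagement tier is a post-treatment mediator, not a confounder. Stratifying on it would bias the estimate; the causal effect is the crude pooled difference.
Pooled: Campaign D 25.3% vs Campaign V 29.0%; Campaign V is higher overall.

decreases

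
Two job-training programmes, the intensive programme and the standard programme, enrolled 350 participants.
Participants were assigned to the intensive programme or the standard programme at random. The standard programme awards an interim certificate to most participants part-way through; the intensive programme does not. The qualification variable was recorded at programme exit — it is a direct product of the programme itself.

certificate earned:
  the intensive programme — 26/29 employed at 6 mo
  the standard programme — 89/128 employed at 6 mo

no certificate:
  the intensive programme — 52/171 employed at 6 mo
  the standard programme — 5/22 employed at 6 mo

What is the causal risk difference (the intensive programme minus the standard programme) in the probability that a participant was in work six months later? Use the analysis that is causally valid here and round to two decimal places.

-0.24

Stratifying would compare programmes among participants the programmes themselves sorted into qualification attained during the programme groups — a form of selection on an intermediate. The unconditioned pooled rates give the total causal effect.
The causal difference is the pooled difference: 0.390 − 0.627 = -0.237.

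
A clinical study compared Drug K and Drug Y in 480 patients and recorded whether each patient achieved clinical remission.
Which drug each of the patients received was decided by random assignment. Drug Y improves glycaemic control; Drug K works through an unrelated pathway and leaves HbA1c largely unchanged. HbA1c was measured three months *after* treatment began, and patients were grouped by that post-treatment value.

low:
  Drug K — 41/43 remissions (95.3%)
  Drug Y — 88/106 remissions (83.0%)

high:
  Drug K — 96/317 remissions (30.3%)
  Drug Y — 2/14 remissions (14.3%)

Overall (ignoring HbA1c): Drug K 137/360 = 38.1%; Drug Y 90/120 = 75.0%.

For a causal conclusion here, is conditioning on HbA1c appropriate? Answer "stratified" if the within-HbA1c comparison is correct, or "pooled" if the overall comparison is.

pooled

Stratifying would compare drugs among patients the drugs themselves sorted into HbA1c groups — a form of selection on an intermediate. The unconditioned pooled rates give the total causal effect.
Pooled: Drug K 38.1% vs Drug Y 75.0%; Drug Y is higher overall.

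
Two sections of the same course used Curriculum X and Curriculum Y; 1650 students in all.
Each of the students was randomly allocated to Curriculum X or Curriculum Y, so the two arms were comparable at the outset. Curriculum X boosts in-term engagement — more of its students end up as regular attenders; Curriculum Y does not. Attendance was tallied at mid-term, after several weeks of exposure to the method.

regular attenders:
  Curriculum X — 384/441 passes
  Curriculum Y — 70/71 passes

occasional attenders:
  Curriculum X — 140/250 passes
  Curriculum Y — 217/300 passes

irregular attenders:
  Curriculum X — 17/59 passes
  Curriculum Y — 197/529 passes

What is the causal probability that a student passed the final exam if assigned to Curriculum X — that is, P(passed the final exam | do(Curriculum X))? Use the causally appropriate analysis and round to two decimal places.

0.72

Mid-term attendance lies on the pathway teaching method → mid-term attendance → outcome, so adjusting for it blocks the indirect effect. For the total causal effect of teaching method, use the unadjusted pooled rates.
So P(outcome | do(Curriculum X)) is just the pooled rate for Curriculum X: 541/750 = 0.721.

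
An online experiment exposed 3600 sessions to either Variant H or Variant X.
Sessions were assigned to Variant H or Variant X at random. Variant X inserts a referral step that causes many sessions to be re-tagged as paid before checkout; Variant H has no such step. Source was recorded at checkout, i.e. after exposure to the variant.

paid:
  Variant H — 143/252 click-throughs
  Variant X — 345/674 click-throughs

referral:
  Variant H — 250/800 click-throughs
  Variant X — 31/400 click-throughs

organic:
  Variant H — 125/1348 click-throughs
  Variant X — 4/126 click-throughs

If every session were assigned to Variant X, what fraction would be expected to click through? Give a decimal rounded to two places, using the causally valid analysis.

The traffic source-specific comparison favours Variant H throughout, but the pooled figures favour Variant X. The question is whether to condition on traffic source.
Because the variant influences traffic source, traffic source is a post-treatment mediator, not a confounder. Stratifying on it would bias the estimate; the causal effect is the crude pooled difference.
So P(outcome | do(Variant X)) is just the pooled rate for Variant X: 380/1200 = 0.317.

0.32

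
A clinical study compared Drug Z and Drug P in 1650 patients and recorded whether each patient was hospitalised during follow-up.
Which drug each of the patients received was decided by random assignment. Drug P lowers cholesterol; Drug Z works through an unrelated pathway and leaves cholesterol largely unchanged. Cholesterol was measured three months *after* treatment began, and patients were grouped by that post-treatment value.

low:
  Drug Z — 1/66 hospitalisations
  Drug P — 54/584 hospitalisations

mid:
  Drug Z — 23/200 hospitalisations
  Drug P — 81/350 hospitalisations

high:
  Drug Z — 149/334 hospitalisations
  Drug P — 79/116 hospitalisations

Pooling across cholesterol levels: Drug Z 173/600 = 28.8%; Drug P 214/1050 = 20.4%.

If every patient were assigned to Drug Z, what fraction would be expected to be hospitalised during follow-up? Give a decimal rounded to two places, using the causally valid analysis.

Cholesterol is recorded after the drug and is itself shifted by it — it sits on the causal path from drug to outcome. Conditioning on a mediator would strip out part of the effect we want; the pooled comparison gives the total causal effect.
So P(outcome | do(Drug Z)) is just the pooled rate for Drug Z: 173/600 = 0.288.

0.29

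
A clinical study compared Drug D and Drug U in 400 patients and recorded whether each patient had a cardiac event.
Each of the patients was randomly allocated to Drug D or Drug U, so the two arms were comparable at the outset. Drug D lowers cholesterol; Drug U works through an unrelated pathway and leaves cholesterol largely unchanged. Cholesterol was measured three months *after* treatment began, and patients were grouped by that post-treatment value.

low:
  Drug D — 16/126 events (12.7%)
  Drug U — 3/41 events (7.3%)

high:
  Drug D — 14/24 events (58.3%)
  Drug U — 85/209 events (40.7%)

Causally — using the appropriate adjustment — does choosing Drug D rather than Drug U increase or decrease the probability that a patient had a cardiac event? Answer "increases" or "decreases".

decreases

The stratified and pooled comparisons disagree (Drug U wins within each cholesterol; Drug D wins overall), so the answer turns on the causal role of cholesterol.
Cholesterol here is a post-treatment variable shaped by the drug; conditioning on it would introduce bias rather than remove it. The overall comparison is the causal one.
Pooled: Drug D 20.0% vs Drug U 35.2%; Drug D is lower overall.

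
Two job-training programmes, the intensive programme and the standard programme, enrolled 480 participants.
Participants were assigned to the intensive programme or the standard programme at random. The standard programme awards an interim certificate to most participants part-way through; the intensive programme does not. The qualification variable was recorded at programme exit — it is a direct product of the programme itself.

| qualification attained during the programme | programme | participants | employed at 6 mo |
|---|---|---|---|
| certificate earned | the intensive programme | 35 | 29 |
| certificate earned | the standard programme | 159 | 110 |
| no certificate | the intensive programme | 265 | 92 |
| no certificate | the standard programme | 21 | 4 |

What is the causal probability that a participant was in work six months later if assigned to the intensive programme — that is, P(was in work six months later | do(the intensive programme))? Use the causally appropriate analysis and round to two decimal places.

0.40

The stratified and pooled comparisons disagree (the intensive programme wins within each qualification attained during the programme; the standard programme wins overall), so the answer turns on the causal role of qualification attained during the programme.
Qualification attained during the programme is downstream of the programme. One should not condition on a consequence of treatment, so the overall rates are the right comparison.
So P(outcome | do(the intensive programme)) is just the pooled rate for the intensive programme: 121/300 = 0.403.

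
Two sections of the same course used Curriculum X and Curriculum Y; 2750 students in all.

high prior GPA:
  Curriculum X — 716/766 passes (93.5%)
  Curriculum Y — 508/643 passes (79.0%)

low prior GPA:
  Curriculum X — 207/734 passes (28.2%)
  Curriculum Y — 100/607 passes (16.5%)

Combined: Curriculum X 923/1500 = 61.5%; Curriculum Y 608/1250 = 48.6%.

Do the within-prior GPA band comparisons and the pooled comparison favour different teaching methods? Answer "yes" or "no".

Within each prior GPA band level (high prior GPA 93.5% vs 79.0%; low prior GPA 28.2% vs 16.5%), Curriculum X has the higher rate every time. Pooled: 61.5% vs 48.6% — Curriculum X has the higher rate overall. They agree.

no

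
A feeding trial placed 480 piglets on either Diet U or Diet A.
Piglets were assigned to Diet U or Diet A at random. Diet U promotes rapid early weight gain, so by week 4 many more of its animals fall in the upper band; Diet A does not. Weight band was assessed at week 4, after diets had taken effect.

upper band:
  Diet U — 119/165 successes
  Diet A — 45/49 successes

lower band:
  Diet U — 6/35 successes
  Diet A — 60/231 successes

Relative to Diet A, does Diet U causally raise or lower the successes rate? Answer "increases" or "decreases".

Week-4 weight band here is a post-treatment variable shaped by the diet; conditioning on it would introduce bias rather than remove it. The overall comparison is the causal one.
Pooled: Diet U 62.5% vs Diet A 37.5%; Diet U is higher overall.

increases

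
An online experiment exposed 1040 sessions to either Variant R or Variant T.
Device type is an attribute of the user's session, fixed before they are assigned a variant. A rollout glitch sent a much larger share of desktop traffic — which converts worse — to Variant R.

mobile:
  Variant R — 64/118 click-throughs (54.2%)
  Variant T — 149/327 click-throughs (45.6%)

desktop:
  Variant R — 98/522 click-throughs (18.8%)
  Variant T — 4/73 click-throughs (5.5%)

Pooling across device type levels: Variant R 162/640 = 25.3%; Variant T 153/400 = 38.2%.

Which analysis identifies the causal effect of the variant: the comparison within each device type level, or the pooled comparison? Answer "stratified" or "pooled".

The stratified and pooled comparisons disagree (Variant R wins within each device type; Variant T wins overall), so the answer turns on the causal role of device type.
The imbalance in device type arose from how sessions were allocated, not from anything the variant did; and device type independently affects the outcome. The pooled gap is confounded — condition on device type.
Within each level — mobile: 54.2% vs 45.6%; desktop: 18.8% vs 5.5% — Variant R is higher every time.

stratified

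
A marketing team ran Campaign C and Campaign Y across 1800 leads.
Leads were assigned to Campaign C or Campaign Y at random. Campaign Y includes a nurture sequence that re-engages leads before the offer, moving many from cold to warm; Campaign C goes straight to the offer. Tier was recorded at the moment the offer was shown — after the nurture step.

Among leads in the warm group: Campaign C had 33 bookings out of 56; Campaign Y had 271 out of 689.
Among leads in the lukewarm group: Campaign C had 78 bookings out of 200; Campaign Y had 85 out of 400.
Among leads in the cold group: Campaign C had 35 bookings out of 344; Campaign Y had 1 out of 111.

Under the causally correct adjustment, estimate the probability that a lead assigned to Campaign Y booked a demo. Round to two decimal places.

0.30

Within every engagement tier level Campaign C has the higher rate, yet pooled Campaign Y does — Simpson's reversal.
Engagement tier is downstream of the campaign. One should not condition on a consequence of treatment, so the overall rates are the right comparison.
So P(outcome | do(Campaign Y)) is just the pooled rate for Campaign Y: 357/1200 = 0.297.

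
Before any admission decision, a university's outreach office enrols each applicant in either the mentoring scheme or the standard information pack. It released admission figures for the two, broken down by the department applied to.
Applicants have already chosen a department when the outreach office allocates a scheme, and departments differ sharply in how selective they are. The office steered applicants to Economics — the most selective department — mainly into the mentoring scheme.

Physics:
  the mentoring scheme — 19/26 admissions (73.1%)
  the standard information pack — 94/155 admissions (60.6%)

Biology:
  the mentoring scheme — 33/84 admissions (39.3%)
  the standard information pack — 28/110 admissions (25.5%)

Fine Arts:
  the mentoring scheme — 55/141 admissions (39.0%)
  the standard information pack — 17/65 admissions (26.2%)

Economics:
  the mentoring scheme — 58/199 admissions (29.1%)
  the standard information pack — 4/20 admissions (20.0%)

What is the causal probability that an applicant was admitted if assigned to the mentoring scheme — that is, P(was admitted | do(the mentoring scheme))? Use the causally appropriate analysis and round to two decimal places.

0.44

The department-specific comparison favours the mentoring scheme throughout, but the pooled figures favour the standard information pack. The question is whether to condition on department.
Department satisfies the back-door criterion: it is not a descendant of the outreach scheme, and it blocks the spurious path from outreach scheme to outcome. Adjusting for it (i.e., using the within-department rates) gives the causal effect.
Standardising the mentoring scheme to the population department mix: 0.226·19/26 + 0.242·33/84 + 0.258·55/141 + 0.274·58/199 = 0.441.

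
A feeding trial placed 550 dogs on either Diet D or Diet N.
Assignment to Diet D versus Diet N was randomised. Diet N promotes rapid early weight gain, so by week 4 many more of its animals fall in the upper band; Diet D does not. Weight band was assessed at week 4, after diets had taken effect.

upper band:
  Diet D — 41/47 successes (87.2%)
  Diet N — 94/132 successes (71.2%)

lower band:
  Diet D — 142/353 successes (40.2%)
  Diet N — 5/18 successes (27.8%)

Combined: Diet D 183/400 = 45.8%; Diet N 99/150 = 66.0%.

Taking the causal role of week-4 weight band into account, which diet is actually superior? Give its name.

The week-4 weight band-specific comparison favours Diet D throughout, but the pooled figures favour Diet N. The question is whether to condition on week-4 weight band.
Week-4 weight band is recorded after the diet and is itself shifted by it — it sits on the causal path from diet to outcome. Conditioning on a mediator would strip out part of the effect we want; the pooled comparison gives the total causal effect.
Pooled: Diet D 45.8% vs Diet N 66.0%; Diet N is higher overall.

Diet N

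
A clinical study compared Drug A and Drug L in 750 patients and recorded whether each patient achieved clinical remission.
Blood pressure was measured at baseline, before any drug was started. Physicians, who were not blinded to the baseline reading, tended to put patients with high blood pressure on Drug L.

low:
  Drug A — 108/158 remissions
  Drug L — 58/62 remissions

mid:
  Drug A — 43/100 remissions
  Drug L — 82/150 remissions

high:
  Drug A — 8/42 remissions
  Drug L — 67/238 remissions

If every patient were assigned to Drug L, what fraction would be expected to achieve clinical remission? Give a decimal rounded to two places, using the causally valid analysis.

Blood pressure is set before the drug has any effect — it is not caused by the drug — and it independently drives the outcome. That makes it a confounder, so the causal comparison is within blood pressure levels.
Standardising Drug L to the population blood pressure mix: 0.293·58/62 + 0.333·82/150 + 0.373·67/238 = 0.562.

0.56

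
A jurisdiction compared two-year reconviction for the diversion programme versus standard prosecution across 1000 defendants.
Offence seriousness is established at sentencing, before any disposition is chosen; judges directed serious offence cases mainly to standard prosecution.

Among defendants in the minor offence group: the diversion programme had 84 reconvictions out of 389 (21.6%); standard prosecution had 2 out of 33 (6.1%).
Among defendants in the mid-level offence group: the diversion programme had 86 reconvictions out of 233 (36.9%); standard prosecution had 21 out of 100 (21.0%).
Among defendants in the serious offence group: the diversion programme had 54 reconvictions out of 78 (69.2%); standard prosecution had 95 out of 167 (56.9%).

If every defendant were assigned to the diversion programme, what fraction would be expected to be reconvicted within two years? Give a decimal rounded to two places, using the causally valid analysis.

The offence seriousness-specific comparison favours standard prosecution throughout, but the pooled figures favour the diversion programme. The question is whether to condition on offence seriousness.
Here offence seriousness is a common cause — it drives both which disposition a case falls under and the outcome. The crude comparison mixes populations; the stratum-specific rates are the causally relevant ones.
Standardising the diversion programme to the population offence seriousness mix: 0.422·84/389 + 0.333·86/233 + 0.245·54/78 = 0.384.

0.38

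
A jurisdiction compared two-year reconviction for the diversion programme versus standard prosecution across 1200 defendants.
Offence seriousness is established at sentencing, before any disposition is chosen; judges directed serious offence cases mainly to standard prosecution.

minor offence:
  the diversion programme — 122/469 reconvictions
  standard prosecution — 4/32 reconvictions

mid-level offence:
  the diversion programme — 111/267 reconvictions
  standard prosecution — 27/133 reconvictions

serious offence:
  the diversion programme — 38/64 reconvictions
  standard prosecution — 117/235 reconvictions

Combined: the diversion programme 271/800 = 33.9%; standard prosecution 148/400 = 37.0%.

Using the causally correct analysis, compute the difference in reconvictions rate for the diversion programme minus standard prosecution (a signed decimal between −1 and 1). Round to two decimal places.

Offence seriousness is set before the disposition has any effect — it is not caused by the disposition — and it independently drives the outcome. That makes it a confounder, so the causal comparison is within offence seriousness levels.
Adjusting over the population distribution of offence seriousness: 0.417·(0.260−0.125) + 0.333·(0.416−0.203) + 0.249·(0.594−0.498) = +0.151.

+0.15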